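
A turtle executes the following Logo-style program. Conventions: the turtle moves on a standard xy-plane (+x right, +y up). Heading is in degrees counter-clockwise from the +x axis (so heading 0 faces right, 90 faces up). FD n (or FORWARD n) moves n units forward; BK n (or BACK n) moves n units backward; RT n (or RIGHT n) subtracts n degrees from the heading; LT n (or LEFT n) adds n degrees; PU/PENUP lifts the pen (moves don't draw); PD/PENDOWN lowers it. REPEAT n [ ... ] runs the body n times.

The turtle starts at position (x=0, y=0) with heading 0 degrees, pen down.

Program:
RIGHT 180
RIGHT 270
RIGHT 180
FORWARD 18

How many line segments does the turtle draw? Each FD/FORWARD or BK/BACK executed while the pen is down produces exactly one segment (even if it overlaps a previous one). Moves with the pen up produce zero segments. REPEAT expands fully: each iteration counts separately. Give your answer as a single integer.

Executing turtle program step by step:
Start: pos=(0,0), heading=0, pen down
RT 180: heading 0 -> 180
RT 270: heading 180 -> 270
RT 180: heading 270 -> 90
FD 18: (0,0) -> (0,18) [heading=90, draw]
Final: pos=(0,18), heading=90, 1 segment(s) drawn
Segments drawn: 1

Answer: 1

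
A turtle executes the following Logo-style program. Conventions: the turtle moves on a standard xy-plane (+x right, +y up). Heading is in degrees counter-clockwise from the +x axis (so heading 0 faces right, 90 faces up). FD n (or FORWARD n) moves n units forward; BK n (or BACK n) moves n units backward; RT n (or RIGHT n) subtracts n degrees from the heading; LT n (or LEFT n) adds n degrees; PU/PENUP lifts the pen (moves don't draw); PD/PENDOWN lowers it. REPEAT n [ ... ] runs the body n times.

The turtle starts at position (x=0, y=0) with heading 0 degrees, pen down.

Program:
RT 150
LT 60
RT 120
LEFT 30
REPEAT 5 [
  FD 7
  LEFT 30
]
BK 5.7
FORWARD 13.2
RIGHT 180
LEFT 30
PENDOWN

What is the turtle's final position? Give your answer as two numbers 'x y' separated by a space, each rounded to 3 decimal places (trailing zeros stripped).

Executing turtle program step by step:
Start: pos=(0,0), heading=0, pen down
RT 150: heading 0 -> 210
LT 60: heading 210 -> 270
RT 120: heading 270 -> 150
LT 30: heading 150 -> 180
REPEAT 5 [
  -- iteration 1/5 --
  FD 7: (0,0) -> (-7,0) [heading=180, draw]
  LT 30: heading 180 -> 210
  -- iteration 2/5 --
  FD 7: (-7,0) -> (-13.062,-3.5) [heading=210, draw]
  LT 30: heading 210 -> 240
  -- iteration 3/5 --
  FD 7: (-13.062,-3.5) -> (-16.562,-9.562) [heading=240, draw]
  LT 30: heading 240 -> 270
  -- iteration 4/5 --
  FD 7: (-16.562,-9.562) -> (-16.562,-16.562) [heading=270, draw]
  LT 30: heading 270 -> 300
  -- iteration 5/5 --
  FD 7: (-16.562,-16.562) -> (-13.062,-22.624) [heading=300, draw]
  LT 30: heading 300 -> 330
]
BK 5.7: (-13.062,-22.624) -> (-17.999,-19.774) [heading=330, draw]
FD 13.2: (-17.999,-19.774) -> (-6.567,-26.374) [heading=330, draw]
RT 180: heading 330 -> 150
LT 30: heading 150 -> 180
PD: pen down
Final: pos=(-6.567,-26.374), heading=180, 7 segment(s) drawn

Answer: -6.567 -26.374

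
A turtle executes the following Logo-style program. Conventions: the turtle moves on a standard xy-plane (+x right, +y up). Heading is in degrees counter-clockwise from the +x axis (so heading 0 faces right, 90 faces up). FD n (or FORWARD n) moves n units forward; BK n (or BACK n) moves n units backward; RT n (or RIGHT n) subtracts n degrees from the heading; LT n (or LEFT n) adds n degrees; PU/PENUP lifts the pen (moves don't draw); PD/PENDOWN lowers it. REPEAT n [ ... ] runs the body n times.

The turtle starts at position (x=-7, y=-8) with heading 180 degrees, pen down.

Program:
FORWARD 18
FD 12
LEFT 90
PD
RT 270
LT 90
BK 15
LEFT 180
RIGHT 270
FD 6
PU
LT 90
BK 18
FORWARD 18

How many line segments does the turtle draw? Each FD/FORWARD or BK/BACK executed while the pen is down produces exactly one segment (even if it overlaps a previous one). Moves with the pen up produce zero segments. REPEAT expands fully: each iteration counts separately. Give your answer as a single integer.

Executing turtle program step by step:
Start: pos=(-7,-8), heading=180, pen down
FD 18: (-7,-8) -> (-25,-8) [heading=180, draw]
FD 12: (-25,-8) -> (-37,-8) [heading=180, draw]
LT 90: heading 180 -> 270
PD: pen down
RT 270: heading 270 -> 0
LT 90: heading 0 -> 90
BK 15: (-37,-8) -> (-37,-23) [heading=90, draw]
LT 180: heading 90 -> 270
RT 270: heading 270 -> 0
FD 6: (-37,-23) -> (-31,-23) [heading=0, draw]
PU: pen up
LT 90: heading 0 -> 90
BK 18: (-31,-23) -> (-31,-41) [heading=90, move]
FD 18: (-31,-41) -> (-31,-23) [heading=90, move]
Final: pos=(-31,-23), heading=90, 4 segment(s) drawn
Segments drawn: 4

Answer: 4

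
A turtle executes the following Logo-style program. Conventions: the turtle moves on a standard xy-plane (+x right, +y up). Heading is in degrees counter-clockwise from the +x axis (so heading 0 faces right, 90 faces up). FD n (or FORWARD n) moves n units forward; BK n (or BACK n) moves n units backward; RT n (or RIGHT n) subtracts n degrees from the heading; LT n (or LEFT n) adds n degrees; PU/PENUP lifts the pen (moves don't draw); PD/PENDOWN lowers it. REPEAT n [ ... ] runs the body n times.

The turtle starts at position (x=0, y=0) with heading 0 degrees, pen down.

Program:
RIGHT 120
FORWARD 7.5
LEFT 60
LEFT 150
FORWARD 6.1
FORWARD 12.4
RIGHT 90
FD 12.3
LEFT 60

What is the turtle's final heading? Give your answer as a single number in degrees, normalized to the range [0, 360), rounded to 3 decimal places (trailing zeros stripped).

Executing turtle program step by step:
Start: pos=(0,0), heading=0, pen down
RT 120: heading 0 -> 240
FD 7.5: (0,0) -> (-3.75,-6.495) [heading=240, draw]
LT 60: heading 240 -> 300
LT 150: heading 300 -> 90
FD 6.1: (-3.75,-6.495) -> (-3.75,-0.395) [heading=90, draw]
FD 12.4: (-3.75,-0.395) -> (-3.75,12.005) [heading=90, draw]
RT 90: heading 90 -> 0
FD 12.3: (-3.75,12.005) -> (8.55,12.005) [heading=0, draw]
LT 60: heading 0 -> 60
Final: pos=(8.55,12.005), heading=60, 4 segment(s) drawn

Answer: 60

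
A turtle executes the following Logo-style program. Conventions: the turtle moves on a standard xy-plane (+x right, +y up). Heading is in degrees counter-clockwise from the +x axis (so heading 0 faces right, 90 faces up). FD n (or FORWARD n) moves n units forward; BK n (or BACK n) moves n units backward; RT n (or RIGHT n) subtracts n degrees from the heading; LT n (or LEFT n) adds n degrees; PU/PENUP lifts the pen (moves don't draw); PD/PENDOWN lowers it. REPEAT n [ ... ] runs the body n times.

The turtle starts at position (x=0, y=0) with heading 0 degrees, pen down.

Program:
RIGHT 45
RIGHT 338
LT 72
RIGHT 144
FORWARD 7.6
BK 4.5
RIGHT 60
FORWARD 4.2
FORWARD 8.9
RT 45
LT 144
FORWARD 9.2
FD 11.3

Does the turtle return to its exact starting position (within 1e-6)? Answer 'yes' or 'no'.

Answer: no

Derivation:
Executing turtle program step by step:
Start: pos=(0,0), heading=0, pen down
RT 45: heading 0 -> 315
RT 338: heading 315 -> 337
LT 72: heading 337 -> 49
RT 144: heading 49 -> 265
FD 7.6: (0,0) -> (-0.662,-7.571) [heading=265, draw]
BK 4.5: (-0.662,-7.571) -> (-0.27,-3.088) [heading=265, draw]
RT 60: heading 265 -> 205
FD 4.2: (-0.27,-3.088) -> (-4.077,-4.863) [heading=205, draw]
FD 8.9: (-4.077,-4.863) -> (-12.143,-8.625) [heading=205, draw]
RT 45: heading 205 -> 160
LT 144: heading 160 -> 304
FD 9.2: (-12.143,-8.625) -> (-6.998,-16.252) [heading=304, draw]
FD 11.3: (-6.998,-16.252) -> (-0.679,-25.62) [heading=304, draw]
Final: pos=(-0.679,-25.62), heading=304, 6 segment(s) drawn

Start position: (0, 0)
Final position: (-0.679, -25.62)
Distance = 25.629; >= 1e-6 -> NOT closed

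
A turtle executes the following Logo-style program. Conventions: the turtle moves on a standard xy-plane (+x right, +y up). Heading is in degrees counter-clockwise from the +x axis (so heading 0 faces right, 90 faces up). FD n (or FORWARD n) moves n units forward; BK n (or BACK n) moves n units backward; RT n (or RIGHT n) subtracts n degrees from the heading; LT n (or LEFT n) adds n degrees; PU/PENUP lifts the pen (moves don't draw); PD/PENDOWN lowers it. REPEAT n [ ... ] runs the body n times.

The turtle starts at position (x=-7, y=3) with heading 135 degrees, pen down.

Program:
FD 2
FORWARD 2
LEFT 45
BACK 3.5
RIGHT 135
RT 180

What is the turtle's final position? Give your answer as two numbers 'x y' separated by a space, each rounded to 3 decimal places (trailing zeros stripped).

Answer: -6.328 5.828

Derivation:
Executing turtle program step by step:
Start: pos=(-7,3), heading=135, pen down
FD 2: (-7,3) -> (-8.414,4.414) [heading=135, draw]
FD 2: (-8.414,4.414) -> (-9.828,5.828) [heading=135, draw]
LT 45: heading 135 -> 180
BK 3.5: (-9.828,5.828) -> (-6.328,5.828) [heading=180, draw]
RT 135: heading 180 -> 45
RT 180: heading 45 -> 225
Final: pos=(-6.328,5.828), heading=225, 3 segment(s) drawn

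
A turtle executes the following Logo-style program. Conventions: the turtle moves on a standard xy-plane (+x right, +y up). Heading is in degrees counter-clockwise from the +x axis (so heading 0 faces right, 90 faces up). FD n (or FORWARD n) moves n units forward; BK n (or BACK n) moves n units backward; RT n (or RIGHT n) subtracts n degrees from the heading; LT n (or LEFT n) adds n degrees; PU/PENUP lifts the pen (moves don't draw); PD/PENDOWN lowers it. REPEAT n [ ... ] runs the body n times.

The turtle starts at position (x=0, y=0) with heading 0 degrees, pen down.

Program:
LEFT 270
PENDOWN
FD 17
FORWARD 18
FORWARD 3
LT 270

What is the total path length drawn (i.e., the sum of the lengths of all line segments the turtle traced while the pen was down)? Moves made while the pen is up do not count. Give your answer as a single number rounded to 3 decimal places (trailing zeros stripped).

Executing turtle program step by step:
Start: pos=(0,0), heading=0, pen down
LT 270: heading 0 -> 270
PD: pen down
FD 17: (0,0) -> (0,-17) [heading=270, draw]
FD 18: (0,-17) -> (0,-35) [heading=270, draw]
FD 3: (0,-35) -> (0,-38) [heading=270, draw]
LT 270: heading 270 -> 180
Final: pos=(0,-38), heading=180, 3 segment(s) drawn

Segment lengths:
  seg 1: (0,0) -> (0,-17), length = 17
  seg 2: (0,-17) -> (0,-35), length = 18
  seg 3: (0,-35) -> (0,-38), length = 3
Total = 38

Answer: 38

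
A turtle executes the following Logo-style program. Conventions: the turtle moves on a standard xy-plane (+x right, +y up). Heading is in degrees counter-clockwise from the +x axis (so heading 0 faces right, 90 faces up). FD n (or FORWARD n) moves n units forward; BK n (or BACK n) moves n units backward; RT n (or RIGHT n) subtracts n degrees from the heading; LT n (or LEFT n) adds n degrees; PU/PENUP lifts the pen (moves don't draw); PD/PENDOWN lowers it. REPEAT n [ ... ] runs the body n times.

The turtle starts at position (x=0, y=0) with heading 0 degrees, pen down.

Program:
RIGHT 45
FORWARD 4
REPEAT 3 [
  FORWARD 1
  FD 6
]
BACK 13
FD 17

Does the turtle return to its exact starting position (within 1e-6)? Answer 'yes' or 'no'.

Answer: no

Derivation:
Executing turtle program step by step:
Start: pos=(0,0), heading=0, pen down
RT 45: heading 0 -> 315
FD 4: (0,0) -> (2.828,-2.828) [heading=315, draw]
REPEAT 3 [
  -- iteration 1/3 --
  FD 1: (2.828,-2.828) -> (3.536,-3.536) [heading=315, draw]
  FD 6: (3.536,-3.536) -> (7.778,-7.778) [heading=315, draw]
  -- iteration 2/3 --
  FD 1: (7.778,-7.778) -> (8.485,-8.485) [heading=315, draw]
  FD 6: (8.485,-8.485) -> (12.728,-12.728) [heading=315, draw]
  -- iteration 3/3 --
  FD 1: (12.728,-12.728) -> (13.435,-13.435) [heading=315, draw]
  FD 6: (13.435,-13.435) -> (17.678,-17.678) [heading=315, draw]
]
BK 13: (17.678,-17.678) -> (8.485,-8.485) [heading=315, draw]
FD 17: (8.485,-8.485) -> (20.506,-20.506) [heading=315, draw]
Final: pos=(20.506,-20.506), heading=315, 9 segment(s) drawn

Start position: (0, 0)
Final position: (20.506, -20.506)
Distance = 29; >= 1e-6 -> NOT closed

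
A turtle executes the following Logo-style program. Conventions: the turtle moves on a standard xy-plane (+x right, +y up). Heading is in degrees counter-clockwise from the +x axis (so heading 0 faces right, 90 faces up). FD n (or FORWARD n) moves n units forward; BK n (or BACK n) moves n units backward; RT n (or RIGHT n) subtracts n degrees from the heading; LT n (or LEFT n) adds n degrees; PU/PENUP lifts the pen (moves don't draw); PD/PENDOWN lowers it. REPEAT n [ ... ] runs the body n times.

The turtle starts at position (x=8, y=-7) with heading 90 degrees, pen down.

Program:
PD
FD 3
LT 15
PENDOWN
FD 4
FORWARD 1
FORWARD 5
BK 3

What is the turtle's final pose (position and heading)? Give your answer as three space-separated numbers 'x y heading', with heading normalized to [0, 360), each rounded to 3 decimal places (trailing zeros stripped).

Answer: 6.188 2.761 105

Derivation:
Executing turtle program step by step:
Start: pos=(8,-7), heading=90, pen down
PD: pen down
FD 3: (8,-7) -> (8,-4) [heading=90, draw]
LT 15: heading 90 -> 105
PD: pen down
FD 4: (8,-4) -> (6.965,-0.136) [heading=105, draw]
FD 1: (6.965,-0.136) -> (6.706,0.83) [heading=105, draw]
FD 5: (6.706,0.83) -> (5.412,5.659) [heading=105, draw]
BK 3: (5.412,5.659) -> (6.188,2.761) [heading=105, draw]
Final: pos=(6.188,2.761), heading=105, 5 segment(s) drawn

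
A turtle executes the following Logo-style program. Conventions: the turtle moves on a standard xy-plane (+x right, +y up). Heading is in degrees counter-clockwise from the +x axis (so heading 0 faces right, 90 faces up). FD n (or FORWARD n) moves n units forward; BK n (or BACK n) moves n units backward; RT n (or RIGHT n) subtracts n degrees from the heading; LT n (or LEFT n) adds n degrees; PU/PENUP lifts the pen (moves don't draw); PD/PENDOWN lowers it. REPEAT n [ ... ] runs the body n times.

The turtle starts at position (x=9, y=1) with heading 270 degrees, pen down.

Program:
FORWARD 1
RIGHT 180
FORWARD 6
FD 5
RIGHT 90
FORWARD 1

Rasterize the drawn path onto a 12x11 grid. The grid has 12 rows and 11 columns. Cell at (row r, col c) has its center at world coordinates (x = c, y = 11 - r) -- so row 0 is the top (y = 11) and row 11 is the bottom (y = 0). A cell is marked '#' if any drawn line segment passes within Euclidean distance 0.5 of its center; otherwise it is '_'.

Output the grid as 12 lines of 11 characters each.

Answer: _________##
_________#_
_________#_
_________#_
_________#_
_________#_
_________#_
_________#_
_________#_
_________#_
_________#_
_________#_

Derivation:
Segment 0: (9,1) -> (9,0)
Segment 1: (9,0) -> (9,6)
Segment 2: (9,6) -> (9,11)
Segment 3: (9,11) -> (10,11)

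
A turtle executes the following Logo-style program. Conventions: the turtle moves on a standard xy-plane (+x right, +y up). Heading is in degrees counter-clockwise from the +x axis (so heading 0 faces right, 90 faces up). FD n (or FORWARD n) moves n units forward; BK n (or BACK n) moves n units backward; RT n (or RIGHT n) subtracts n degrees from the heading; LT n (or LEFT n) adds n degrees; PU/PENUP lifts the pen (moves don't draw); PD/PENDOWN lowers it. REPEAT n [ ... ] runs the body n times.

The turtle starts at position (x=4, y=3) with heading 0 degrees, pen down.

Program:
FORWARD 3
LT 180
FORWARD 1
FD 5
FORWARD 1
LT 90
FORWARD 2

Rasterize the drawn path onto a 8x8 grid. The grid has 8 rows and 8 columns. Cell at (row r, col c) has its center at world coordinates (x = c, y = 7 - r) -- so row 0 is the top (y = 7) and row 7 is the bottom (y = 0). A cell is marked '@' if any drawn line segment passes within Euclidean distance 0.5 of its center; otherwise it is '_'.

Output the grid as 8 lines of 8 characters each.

Answer: ________
________
________
________
@@@@@@@@
@_______
@_______
________

Derivation:
Segment 0: (4,3) -> (7,3)
Segment 1: (7,3) -> (6,3)
Segment 2: (6,3) -> (1,3)
Segment 3: (1,3) -> (0,3)
Segment 4: (0,3) -> (-0,1)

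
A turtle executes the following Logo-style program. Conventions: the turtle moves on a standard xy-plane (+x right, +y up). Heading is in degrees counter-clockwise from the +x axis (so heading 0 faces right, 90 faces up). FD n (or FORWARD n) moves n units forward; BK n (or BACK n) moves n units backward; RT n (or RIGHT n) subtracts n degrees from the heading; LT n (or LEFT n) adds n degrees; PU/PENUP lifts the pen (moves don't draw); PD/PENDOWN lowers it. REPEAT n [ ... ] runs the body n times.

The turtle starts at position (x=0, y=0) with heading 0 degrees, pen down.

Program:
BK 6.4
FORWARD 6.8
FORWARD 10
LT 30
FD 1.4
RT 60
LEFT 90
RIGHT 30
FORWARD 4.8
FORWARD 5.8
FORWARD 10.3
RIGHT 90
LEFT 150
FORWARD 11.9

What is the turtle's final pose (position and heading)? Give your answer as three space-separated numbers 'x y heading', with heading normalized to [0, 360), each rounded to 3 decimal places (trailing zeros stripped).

Answer: 29.712 23.05 90

Derivation:
Executing turtle program step by step:
Start: pos=(0,0), heading=0, pen down
BK 6.4: (0,0) -> (-6.4,0) [heading=0, draw]
FD 6.8: (-6.4,0) -> (0.4,0) [heading=0, draw]
FD 10: (0.4,0) -> (10.4,0) [heading=0, draw]
LT 30: heading 0 -> 30
FD 1.4: (10.4,0) -> (11.612,0.7) [heading=30, draw]
RT 60: heading 30 -> 330
LT 90: heading 330 -> 60
RT 30: heading 60 -> 30
FD 4.8: (11.612,0.7) -> (15.769,3.1) [heading=30, draw]
FD 5.8: (15.769,3.1) -> (20.792,6) [heading=30, draw]
FD 10.3: (20.792,6) -> (29.712,11.15) [heading=30, draw]
RT 90: heading 30 -> 300
LT 150: heading 300 -> 90
FD 11.9: (29.712,11.15) -> (29.712,23.05) [heading=90, draw]
Final: pos=(29.712,23.05), heading=90, 8 segment(s) drawn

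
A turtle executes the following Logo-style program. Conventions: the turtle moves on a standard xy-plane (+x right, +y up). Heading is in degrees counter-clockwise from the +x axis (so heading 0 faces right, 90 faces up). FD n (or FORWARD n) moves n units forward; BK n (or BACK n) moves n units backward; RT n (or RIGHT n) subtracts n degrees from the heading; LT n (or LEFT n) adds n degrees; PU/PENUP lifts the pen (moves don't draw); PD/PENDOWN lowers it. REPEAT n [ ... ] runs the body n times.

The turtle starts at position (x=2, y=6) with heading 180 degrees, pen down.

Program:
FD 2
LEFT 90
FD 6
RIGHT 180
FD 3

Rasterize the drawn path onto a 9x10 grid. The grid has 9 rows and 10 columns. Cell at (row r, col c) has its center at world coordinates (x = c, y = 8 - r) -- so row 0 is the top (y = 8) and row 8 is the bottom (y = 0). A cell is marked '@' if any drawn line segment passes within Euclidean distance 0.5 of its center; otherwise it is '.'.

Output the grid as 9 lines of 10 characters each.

Answer: ..........
..........
@@@.......
@.........
@.........
@.........
@.........
@.........
@.........

Derivation:
Segment 0: (2,6) -> (0,6)
Segment 1: (0,6) -> (-0,0)
Segment 2: (-0,0) -> (-0,3)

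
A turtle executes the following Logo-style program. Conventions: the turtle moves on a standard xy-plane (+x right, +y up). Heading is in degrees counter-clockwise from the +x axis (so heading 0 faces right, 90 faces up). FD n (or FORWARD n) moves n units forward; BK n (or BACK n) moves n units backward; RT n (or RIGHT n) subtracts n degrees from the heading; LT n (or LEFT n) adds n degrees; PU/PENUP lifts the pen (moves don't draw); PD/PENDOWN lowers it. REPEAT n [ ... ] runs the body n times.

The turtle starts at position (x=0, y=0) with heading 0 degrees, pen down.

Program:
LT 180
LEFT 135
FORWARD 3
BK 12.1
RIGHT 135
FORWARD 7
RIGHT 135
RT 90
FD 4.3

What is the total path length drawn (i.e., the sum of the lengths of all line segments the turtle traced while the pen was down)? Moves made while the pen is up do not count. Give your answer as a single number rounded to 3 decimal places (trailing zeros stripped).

Answer: 26.4

Derivation:
Executing turtle program step by step:
Start: pos=(0,0), heading=0, pen down
LT 180: heading 0 -> 180
LT 135: heading 180 -> 315
FD 3: (0,0) -> (2.121,-2.121) [heading=315, draw]
BK 12.1: (2.121,-2.121) -> (-6.435,6.435) [heading=315, draw]
RT 135: heading 315 -> 180
FD 7: (-6.435,6.435) -> (-13.435,6.435) [heading=180, draw]
RT 135: heading 180 -> 45
RT 90: heading 45 -> 315
FD 4.3: (-13.435,6.435) -> (-10.394,3.394) [heading=315, draw]
Final: pos=(-10.394,3.394), heading=315, 4 segment(s) drawn

Segment lengths:
  seg 1: (0,0) -> (2.121,-2.121), length = 3
  seg 2: (2.121,-2.121) -> (-6.435,6.435), length = 12.1
  seg 3: (-6.435,6.435) -> (-13.435,6.435), length = 7
  seg 4: (-13.435,6.435) -> (-10.394,3.394), length = 4.3
Total = 26.4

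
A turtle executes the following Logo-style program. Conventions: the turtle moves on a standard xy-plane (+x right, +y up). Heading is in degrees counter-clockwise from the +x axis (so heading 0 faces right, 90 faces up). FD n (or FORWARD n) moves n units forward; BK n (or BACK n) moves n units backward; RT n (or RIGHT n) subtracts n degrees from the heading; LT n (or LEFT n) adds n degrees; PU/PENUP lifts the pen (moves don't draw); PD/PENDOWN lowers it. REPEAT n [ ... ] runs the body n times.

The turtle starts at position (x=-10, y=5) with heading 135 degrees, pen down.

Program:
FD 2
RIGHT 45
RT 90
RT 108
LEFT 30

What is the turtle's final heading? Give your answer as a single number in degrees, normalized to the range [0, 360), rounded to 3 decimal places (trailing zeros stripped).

Executing turtle program step by step:
Start: pos=(-10,5), heading=135, pen down
FD 2: (-10,5) -> (-11.414,6.414) [heading=135, draw]
RT 45: heading 135 -> 90
RT 90: heading 90 -> 0
RT 108: heading 0 -> 252
LT 30: heading 252 -> 282
Final: pos=(-11.414,6.414), heading=282, 1 segment(s) drawn

Answer: 282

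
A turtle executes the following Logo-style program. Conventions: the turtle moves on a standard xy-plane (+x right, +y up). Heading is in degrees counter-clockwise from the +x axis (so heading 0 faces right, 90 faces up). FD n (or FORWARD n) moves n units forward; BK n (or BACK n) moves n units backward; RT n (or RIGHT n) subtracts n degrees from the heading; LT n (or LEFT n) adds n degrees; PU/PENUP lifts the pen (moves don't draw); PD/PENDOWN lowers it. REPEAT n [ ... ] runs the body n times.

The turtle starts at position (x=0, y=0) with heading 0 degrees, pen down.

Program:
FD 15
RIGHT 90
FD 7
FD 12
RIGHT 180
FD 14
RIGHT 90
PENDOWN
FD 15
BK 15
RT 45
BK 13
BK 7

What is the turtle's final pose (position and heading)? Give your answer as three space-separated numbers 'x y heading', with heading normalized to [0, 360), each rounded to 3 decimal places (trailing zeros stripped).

Executing turtle program step by step:
Start: pos=(0,0), heading=0, pen down
FD 15: (0,0) -> (15,0) [heading=0, draw]
RT 90: heading 0 -> 270
FD 7: (15,0) -> (15,-7) [heading=270, draw]
FD 12: (15,-7) -> (15,-19) [heading=270, draw]
RT 180: heading 270 -> 90
FD 14: (15,-19) -> (15,-5) [heading=90, draw]
RT 90: heading 90 -> 0
PD: pen down
FD 15: (15,-5) -> (30,-5) [heading=0, draw]
BK 15: (30,-5) -> (15,-5) [heading=0, draw]
RT 45: heading 0 -> 315
BK 13: (15,-5) -> (5.808,4.192) [heading=315, draw]
BK 7: (5.808,4.192) -> (0.858,9.142) [heading=315, draw]
Final: pos=(0.858,9.142), heading=315, 8 segment(s) drawn

Answer: 0.858 9.142 315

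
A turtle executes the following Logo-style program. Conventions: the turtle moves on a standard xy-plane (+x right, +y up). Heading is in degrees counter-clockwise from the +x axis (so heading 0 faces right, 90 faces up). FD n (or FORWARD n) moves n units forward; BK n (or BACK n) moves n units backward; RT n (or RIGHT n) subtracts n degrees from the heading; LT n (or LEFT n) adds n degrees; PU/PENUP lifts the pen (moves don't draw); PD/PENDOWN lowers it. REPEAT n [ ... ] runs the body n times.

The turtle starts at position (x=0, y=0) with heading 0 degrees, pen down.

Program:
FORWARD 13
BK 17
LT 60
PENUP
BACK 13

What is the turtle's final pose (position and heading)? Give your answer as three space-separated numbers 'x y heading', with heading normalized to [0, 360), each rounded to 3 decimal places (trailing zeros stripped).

Executing turtle program step by step:
Start: pos=(0,0), heading=0, pen down
FD 13: (0,0) -> (13,0) [heading=0, draw]
BK 17: (13,0) -> (-4,0) [heading=0, draw]
LT 60: heading 0 -> 60
PU: pen up
BK 13: (-4,0) -> (-10.5,-11.258) [heading=60, move]
Final: pos=(-10.5,-11.258), heading=60, 2 segment(s) drawn

Answer: -10.5 -11.258 60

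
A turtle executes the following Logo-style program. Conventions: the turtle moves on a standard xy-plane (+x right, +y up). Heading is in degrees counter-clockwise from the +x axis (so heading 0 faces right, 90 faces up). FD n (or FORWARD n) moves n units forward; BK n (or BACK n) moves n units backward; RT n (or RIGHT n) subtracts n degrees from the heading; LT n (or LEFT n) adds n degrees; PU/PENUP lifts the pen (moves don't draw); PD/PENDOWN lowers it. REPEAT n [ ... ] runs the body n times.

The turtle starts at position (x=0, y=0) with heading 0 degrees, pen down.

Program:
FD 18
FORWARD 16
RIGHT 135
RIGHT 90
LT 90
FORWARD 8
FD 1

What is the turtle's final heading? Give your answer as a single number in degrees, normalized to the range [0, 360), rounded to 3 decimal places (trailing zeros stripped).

Answer: 225

Derivation:
Executing turtle program step by step:
Start: pos=(0,0), heading=0, pen down
FD 18: (0,0) -> (18,0) [heading=0, draw]
FD 16: (18,0) -> (34,0) [heading=0, draw]
RT 135: heading 0 -> 225
RT 90: heading 225 -> 135
LT 90: heading 135 -> 225
FD 8: (34,0) -> (28.343,-5.657) [heading=225, draw]
FD 1: (28.343,-5.657) -> (27.636,-6.364) [heading=225, draw]
Final: pos=(27.636,-6.364), heading=225, 4 segment(s) drawn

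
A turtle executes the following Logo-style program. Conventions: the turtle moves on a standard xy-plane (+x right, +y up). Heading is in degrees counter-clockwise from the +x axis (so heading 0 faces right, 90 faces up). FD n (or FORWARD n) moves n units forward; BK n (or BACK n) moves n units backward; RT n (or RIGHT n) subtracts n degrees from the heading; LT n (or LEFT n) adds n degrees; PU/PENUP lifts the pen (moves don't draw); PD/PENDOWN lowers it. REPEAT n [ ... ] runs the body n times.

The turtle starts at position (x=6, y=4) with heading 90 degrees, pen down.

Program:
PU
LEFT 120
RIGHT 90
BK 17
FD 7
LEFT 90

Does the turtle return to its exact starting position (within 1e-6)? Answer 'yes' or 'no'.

Executing turtle program step by step:
Start: pos=(6,4), heading=90, pen down
PU: pen up
LT 120: heading 90 -> 210
RT 90: heading 210 -> 120
BK 17: (6,4) -> (14.5,-10.722) [heading=120, move]
FD 7: (14.5,-10.722) -> (11,-4.66) [heading=120, move]
LT 90: heading 120 -> 210
Final: pos=(11,-4.66), heading=210, 0 segment(s) drawn

Start position: (6, 4)
Final position: (11, -4.66)
Distance = 10; >= 1e-6 -> NOT closed

Answer: no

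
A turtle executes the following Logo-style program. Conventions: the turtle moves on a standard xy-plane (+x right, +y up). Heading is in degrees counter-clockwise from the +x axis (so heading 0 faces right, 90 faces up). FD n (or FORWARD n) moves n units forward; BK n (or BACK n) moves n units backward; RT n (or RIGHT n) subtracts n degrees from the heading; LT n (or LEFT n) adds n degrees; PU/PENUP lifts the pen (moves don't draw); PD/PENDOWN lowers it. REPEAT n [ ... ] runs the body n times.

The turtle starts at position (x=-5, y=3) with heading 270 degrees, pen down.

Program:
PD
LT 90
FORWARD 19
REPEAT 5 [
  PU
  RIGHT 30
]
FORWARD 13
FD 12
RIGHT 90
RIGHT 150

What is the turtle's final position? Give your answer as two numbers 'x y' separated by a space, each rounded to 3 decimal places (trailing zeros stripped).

Answer: -7.651 -9.5

Derivation:
Executing turtle program step by step:
Start: pos=(-5,3), heading=270, pen down
PD: pen down
LT 90: heading 270 -> 0
FD 19: (-5,3) -> (14,3) [heading=0, draw]
REPEAT 5 [
  -- iteration 1/5 --
  PU: pen up
  RT 30: heading 0 -> 330
  -- iteration 2/5 --
  PU: pen up
  RT 30: heading 330 -> 300
  -- iteration 3/5 --
  PU: pen up
  RT 30: heading 300 -> 270
  -- iteration 4/5 --
  PU: pen up
  RT 30: heading 270 -> 240
  -- iteration 5/5 --
  PU: pen up
  RT 30: heading 240 -> 210
]
FD 13: (14,3) -> (2.742,-3.5) [heading=210, move]
FD 12: (2.742,-3.5) -> (-7.651,-9.5) [heading=210, move]
RT 90: heading 210 -> 120
RT 150: heading 120 -> 330
Final: pos=(-7.651,-9.5), heading=330, 1 segment(s) drawn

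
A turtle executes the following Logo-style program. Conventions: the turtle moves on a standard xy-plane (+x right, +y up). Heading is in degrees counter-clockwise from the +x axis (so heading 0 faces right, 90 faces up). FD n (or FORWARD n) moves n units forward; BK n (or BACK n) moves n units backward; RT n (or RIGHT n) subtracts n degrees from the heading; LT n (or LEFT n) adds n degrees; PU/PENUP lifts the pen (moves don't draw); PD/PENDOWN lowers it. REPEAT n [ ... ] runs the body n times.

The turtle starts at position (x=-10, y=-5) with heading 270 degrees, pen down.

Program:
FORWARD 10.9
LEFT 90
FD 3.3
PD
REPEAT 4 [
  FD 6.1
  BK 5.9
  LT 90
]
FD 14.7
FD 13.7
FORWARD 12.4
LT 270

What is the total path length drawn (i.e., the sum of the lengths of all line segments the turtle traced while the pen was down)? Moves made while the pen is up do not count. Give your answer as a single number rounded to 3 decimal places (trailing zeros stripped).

Answer: 103

Derivation:
Executing turtle program step by step:
Start: pos=(-10,-5), heading=270, pen down
FD 10.9: (-10,-5) -> (-10,-15.9) [heading=270, draw]
LT 90: heading 270 -> 0
FD 3.3: (-10,-15.9) -> (-6.7,-15.9) [heading=0, draw]
PD: pen down
REPEAT 4 [
  -- iteration 1/4 --
  FD 6.1: (-6.7,-15.9) -> (-0.6,-15.9) [heading=0, draw]
  BK 5.9: (-0.6,-15.9) -> (-6.5,-15.9) [heading=0, draw]
  LT 90: heading 0 -> 90
  -- iteration 2/4 --
  FD 6.1: (-6.5,-15.9) -> (-6.5,-9.8) [heading=90, draw]
  BK 5.9: (-6.5,-9.8) -> (-6.5,-15.7) [heading=90, draw]
  LT 90: heading 90 -> 180
  -- iteration 3/4 --
  FD 6.1: (-6.5,-15.7) -> (-12.6,-15.7) [heading=180, draw]
  BK 5.9: (-12.6,-15.7) -> (-6.7,-15.7) [heading=180, draw]
  LT 90: heading 180 -> 270
  -- iteration 4/4 --
  FD 6.1: (-6.7,-15.7) -> (-6.7,-21.8) [heading=270, draw]
  BK 5.9: (-6.7,-21.8) -> (-6.7,-15.9) [heading=270, draw]
  LT 90: heading 270 -> 0
]
FD 14.7: (-6.7,-15.9) -> (8,-15.9) [heading=0, draw]
FD 13.7: (8,-15.9) -> (21.7,-15.9) [heading=0, draw]
FD 12.4: (21.7,-15.9) -> (34.1,-15.9) [heading=0, draw]
LT 270: heading 0 -> 270
Final: pos=(34.1,-15.9), heading=270, 13 segment(s) drawn

Segment lengths:
  seg 1: (-10,-5) -> (-10,-15.9), length = 10.9
  seg 2: (-10,-15.9) -> (-6.7,-15.9), length = 3.3
  seg 3: (-6.7,-15.9) -> (-0.6,-15.9), length = 6.1
  seg 4: (-0.6,-15.9) -> (-6.5,-15.9), length = 5.9
  seg 5: (-6.5,-15.9) -> (-6.5,-9.8), length = 6.1
  seg 6: (-6.5,-9.8) -> (-6.5,-15.7), length = 5.9
  seg 7: (-6.5,-15.7) -> (-12.6,-15.7), length = 6.1
  seg 8: (-12.6,-15.7) -> (-6.7,-15.7), length = 5.9
  seg 9: (-6.7,-15.7) -> (-6.7,-21.8), length = 6.1
  seg 10: (-6.7,-21.8) -> (-6.7,-15.9), length = 5.9
  seg 11: (-6.7,-15.9) -> (8,-15.9), length = 14.7
  seg 12: (8,-15.9) -> (21.7,-15.9), length = 13.7
  seg 13: (21.7,-15.9) -> (34.1,-15.9), length = 12.4
Total = 103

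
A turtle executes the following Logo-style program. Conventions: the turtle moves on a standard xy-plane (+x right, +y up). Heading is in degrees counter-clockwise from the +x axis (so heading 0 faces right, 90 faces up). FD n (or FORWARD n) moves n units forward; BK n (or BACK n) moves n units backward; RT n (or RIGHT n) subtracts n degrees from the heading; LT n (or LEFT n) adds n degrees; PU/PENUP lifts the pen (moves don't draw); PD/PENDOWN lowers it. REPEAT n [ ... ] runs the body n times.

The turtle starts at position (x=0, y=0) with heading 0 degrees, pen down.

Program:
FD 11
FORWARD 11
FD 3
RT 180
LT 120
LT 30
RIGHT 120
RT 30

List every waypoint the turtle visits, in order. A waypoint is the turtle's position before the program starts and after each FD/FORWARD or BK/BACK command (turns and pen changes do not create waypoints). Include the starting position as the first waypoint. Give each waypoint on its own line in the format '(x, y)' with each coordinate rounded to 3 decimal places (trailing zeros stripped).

Executing turtle program step by step:
Start: pos=(0,0), heading=0, pen down
FD 11: (0,0) -> (11,0) [heading=0, draw]
FD 11: (11,0) -> (22,0) [heading=0, draw]
FD 3: (22,0) -> (25,0) [heading=0, draw]
RT 180: heading 0 -> 180
LT 120: heading 180 -> 300
LT 30: heading 300 -> 330
RT 120: heading 330 -> 210
RT 30: heading 210 -> 180
Final: pos=(25,0), heading=180, 3 segment(s) drawn
Waypoints (4 total):
(0, 0)
(11, 0)
(22, 0)
(25, 0)

Answer: (0, 0)
(11, 0)
(22, 0)
(25, 0)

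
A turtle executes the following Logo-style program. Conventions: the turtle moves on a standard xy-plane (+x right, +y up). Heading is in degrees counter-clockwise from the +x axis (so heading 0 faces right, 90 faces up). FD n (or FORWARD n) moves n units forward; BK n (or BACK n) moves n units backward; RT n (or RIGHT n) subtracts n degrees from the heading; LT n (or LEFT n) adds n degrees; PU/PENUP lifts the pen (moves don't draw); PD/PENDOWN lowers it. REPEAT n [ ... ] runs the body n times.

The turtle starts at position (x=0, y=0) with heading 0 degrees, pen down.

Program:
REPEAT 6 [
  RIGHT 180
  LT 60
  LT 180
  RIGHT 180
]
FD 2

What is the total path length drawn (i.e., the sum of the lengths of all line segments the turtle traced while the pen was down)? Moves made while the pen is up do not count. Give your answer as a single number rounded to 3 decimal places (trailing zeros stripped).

Answer: 2

Derivation:
Executing turtle program step by step:
Start: pos=(0,0), heading=0, pen down
REPEAT 6 [
  -- iteration 1/6 --
  RT 180: heading 0 -> 180
  LT 60: heading 180 -> 240
  LT 180: heading 240 -> 60
  RT 180: heading 60 -> 240
  -- iteration 2/6 --
  RT 180: heading 240 -> 60
  LT 60: heading 60 -> 120
  LT 180: heading 120 -> 300
  RT 180: heading 300 -> 120
  -- iteration 3/6 --
  RT 180: heading 120 -> 300
  LT 60: heading 300 -> 0
  LT 180: heading 0 -> 180
  RT 180: heading 180 -> 0
  -- iteration 4/6 --
  RT 180: heading 0 -> 180
  LT 60: heading 180 -> 240
  LT 180: heading 240 -> 60
  RT 180: heading 60 -> 240
  -- iteration 5/6 --
  RT 180: heading 240 -> 60
  LT 60: heading 60 -> 120
  LT 180: heading 120 -> 300
  RT 180: heading 300 -> 120
  -- iteration 6/6 --
  RT 180: heading 120 -> 300
  LT 60: heading 300 -> 0
  LT 180: heading 0 -> 180
  RT 180: heading 180 -> 0
]
FD 2: (0,0) -> (2,0) [heading=0, draw]
Final: pos=(2,0), heading=0, 1 segment(s) drawn

Segment lengths:
  seg 1: (0,0) -> (2,0), length = 2
Total = 2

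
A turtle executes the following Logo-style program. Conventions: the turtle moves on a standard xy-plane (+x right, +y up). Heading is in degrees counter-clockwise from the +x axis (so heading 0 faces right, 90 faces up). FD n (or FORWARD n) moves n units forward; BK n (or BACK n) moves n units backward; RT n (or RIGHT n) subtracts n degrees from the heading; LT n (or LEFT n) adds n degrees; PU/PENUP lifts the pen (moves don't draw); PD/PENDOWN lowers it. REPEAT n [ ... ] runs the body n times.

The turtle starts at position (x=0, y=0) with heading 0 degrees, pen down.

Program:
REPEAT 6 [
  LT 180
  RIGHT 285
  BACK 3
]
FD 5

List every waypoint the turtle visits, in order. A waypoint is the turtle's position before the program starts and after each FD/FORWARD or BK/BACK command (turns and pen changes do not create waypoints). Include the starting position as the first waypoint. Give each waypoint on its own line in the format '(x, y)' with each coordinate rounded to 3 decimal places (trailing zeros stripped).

Answer: (0, 0)
(0.776, 2.898)
(3.375, 1.398)
(1.253, -0.724)
(-0.247, 1.875)
(2.651, 2.651)
(2.651, -0.349)
(2.651, 4.651)

Derivation:
Executing turtle program step by step:
Start: pos=(0,0), heading=0, pen down
REPEAT 6 [
  -- iteration 1/6 --
  LT 180: heading 0 -> 180
  RT 285: heading 180 -> 255
  BK 3: (0,0) -> (0.776,2.898) [heading=255, draw]
  -- iteration 2/6 --
  LT 180: heading 255 -> 75
  RT 285: heading 75 -> 150
  BK 3: (0.776,2.898) -> (3.375,1.398) [heading=150, draw]
  -- iteration 3/6 --
  LT 180: heading 150 -> 330
  RT 285: heading 330 -> 45
  BK 3: (3.375,1.398) -> (1.253,-0.724) [heading=45, draw]
  -- iteration 4/6 --
  LT 180: heading 45 -> 225
  RT 285: heading 225 -> 300
  BK 3: (1.253,-0.724) -> (-0.247,1.875) [heading=300, draw]
  -- iteration 5/6 --
  LT 180: heading 300 -> 120
  RT 285: heading 120 -> 195
  BK 3: (-0.247,1.875) -> (2.651,2.651) [heading=195, draw]
  -- iteration 6/6 --
  LT 180: heading 195 -> 15
  RT 285: heading 15 -> 90
  BK 3: (2.651,2.651) -> (2.651,-0.349) [heading=90, draw]
]
FD 5: (2.651,-0.349) -> (2.651,4.651) [heading=90, draw]
Final: pos=(2.651,4.651), heading=90, 7 segment(s) drawn
Waypoints (8 total):
(0, 0)
(0.776, 2.898)
(3.375, 1.398)
(1.253, -0.724)
(-0.247, 1.875)
(2.651, 2.651)
(2.651, -0.349)
(2.651, 4.651)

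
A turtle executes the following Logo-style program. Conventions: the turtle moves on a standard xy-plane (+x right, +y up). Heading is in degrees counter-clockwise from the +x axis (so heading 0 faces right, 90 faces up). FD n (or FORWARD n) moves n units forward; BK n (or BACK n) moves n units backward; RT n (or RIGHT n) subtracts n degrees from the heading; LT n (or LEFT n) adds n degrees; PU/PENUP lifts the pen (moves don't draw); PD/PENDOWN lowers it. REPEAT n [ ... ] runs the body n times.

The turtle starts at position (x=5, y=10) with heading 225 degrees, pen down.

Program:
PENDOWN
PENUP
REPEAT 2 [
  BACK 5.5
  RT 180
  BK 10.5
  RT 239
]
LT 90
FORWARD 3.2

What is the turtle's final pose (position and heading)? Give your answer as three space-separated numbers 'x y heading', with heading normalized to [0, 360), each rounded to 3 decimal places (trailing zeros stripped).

Answer: -6.447 6.738 197

Derivation:
Executing turtle program step by step:
Start: pos=(5,10), heading=225, pen down
PD: pen down
PU: pen up
REPEAT 2 [
  -- iteration 1/2 --
  BK 5.5: (5,10) -> (8.889,13.889) [heading=225, move]
  RT 180: heading 225 -> 45
  BK 10.5: (8.889,13.889) -> (1.464,6.464) [heading=45, move]
  RT 239: heading 45 -> 166
  -- iteration 2/2 --
  BK 5.5: (1.464,6.464) -> (6.801,5.134) [heading=166, move]
  RT 180: heading 166 -> 346
  BK 10.5: (6.801,5.134) -> (-3.387,7.674) [heading=346, move]
  RT 239: heading 346 -> 107
]
LT 90: heading 107 -> 197
FD 3.2: (-3.387,7.674) -> (-6.447,6.738) [heading=197, move]
Final: pos=(-6.447,6.738), heading=197, 0 segment(s) drawn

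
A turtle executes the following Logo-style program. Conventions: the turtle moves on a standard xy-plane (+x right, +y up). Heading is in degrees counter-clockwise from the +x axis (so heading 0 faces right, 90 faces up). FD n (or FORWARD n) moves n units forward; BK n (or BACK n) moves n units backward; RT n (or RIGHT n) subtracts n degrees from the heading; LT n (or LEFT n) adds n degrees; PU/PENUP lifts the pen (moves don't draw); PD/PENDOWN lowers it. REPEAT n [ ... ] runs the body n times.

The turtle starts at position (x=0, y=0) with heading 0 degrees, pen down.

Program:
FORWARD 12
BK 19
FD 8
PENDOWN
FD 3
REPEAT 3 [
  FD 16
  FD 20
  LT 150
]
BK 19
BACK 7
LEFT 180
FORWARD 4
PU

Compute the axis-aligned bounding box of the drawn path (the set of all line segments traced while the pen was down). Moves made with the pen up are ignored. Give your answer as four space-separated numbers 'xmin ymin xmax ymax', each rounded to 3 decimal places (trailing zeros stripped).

Answer: -7 -43.177 40 18

Derivation:
Executing turtle program step by step:
Start: pos=(0,0), heading=0, pen down
FD 12: (0,0) -> (12,0) [heading=0, draw]
BK 19: (12,0) -> (-7,0) [heading=0, draw]
FD 8: (-7,0) -> (1,0) [heading=0, draw]
PD: pen down
FD 3: (1,0) -> (4,0) [heading=0, draw]
REPEAT 3 [
  -- iteration 1/3 --
  FD 16: (4,0) -> (20,0) [heading=0, draw]
  FD 20: (20,0) -> (40,0) [heading=0, draw]
  LT 150: heading 0 -> 150
  -- iteration 2/3 --
  FD 16: (40,0) -> (26.144,8) [heading=150, draw]
  FD 20: (26.144,8) -> (8.823,18) [heading=150, draw]
  LT 150: heading 150 -> 300
  -- iteration 3/3 --
  FD 16: (8.823,18) -> (16.823,4.144) [heading=300, draw]
  FD 20: (16.823,4.144) -> (26.823,-13.177) [heading=300, draw]
  LT 150: heading 300 -> 90
]
BK 19: (26.823,-13.177) -> (26.823,-32.177) [heading=90, draw]
BK 7: (26.823,-32.177) -> (26.823,-39.177) [heading=90, draw]
LT 180: heading 90 -> 270
FD 4: (26.823,-39.177) -> (26.823,-43.177) [heading=270, draw]
PU: pen up
Final: pos=(26.823,-43.177), heading=270, 13 segment(s) drawn

Segment endpoints: x in {-7, 0, 1, 4, 8.823, 12, 16.823, 20, 26.144, 26.823, 26.823, 26.823, 40}, y in {-43.177, -39.177, -32.177, -13.177, 0, 4.144, 8, 18}
xmin=-7, ymin=-43.177, xmax=40, ymax=18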